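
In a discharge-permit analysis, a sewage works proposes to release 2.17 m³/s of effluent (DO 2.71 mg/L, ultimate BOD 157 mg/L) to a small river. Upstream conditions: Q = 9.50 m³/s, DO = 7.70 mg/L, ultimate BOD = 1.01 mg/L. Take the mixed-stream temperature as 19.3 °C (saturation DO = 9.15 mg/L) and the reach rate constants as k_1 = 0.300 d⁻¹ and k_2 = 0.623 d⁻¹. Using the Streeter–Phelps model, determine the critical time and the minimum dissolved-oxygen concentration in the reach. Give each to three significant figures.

t_c ≈ 1.99 d; minimum DO ≈ 1.19 mg/L

Mixed DO = (9.50×7.70 + 2.17×2.71)/(9.50+2.17) = 79.03/11.67 = 6.772 mg/L.
Mixed L₀ = (9.50×1.01 + 2.17×157)/(11.67) = 350.3/11.67 = 30.02 mg/L.
Initial deficit D₀ = C_s − DO₀ = 9.15 − 6.772 = 2.378 mg/L.
t_c = (1/0.3230) ln[(0.623/0.300)(1 − 2.378×0.3230/(0.300×30.02))] = 3.096 × ln(1.900) = 1.986 d.
D_c = (0.300/0.623) × 30.02 × e^(−0.300×1.986) = 0.4815 × 30.02 × 0.5511 = 7.965 mg/L.
Minimum DO = 9.15 − 7.965 = 1.185 mg/L.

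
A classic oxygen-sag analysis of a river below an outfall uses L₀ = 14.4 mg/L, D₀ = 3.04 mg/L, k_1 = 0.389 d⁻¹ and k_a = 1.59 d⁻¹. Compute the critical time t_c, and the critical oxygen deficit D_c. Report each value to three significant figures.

t_c ≈ 0.294 d; D_c ≈ 3.14 mg/L

t_c = [1/(k_a−k_1)] ln[(k_a/k_1)(1 − D₀(k_a−k_1)/(k_1 L₀))]
= [1/(1.59−0.389)] ln[(1.59/0.389)(1 − 3.04×1.201/(0.389×14.4))]
= (1/1.201) ln[4.087 × 0.3482] = 0.8326 × ln(1.423) = 0.8326 × 0.3530 = 0.2939 d.
D_c = (k_1/k_a) L₀ e^(−k_1 t_c) = (0.389/1.59) × 14.4 × e^(−0.389×0.2939) = 0.2447 × 14.4 × 0.8920 = 3.142 mg/L.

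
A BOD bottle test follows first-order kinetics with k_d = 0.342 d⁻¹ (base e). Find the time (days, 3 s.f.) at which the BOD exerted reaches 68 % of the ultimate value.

y/L₀ = 1 − e^(−k_d t) = 0.68 ⇒ e^(−k_d t) = 0.320
t = −ln(0.320) / 0.342 = 1.139 / 0.342 = 3.332 d.

t ≈ 3.33 d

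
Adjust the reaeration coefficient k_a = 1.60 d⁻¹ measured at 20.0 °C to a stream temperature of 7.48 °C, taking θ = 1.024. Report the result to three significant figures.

k_a ≈ 1.19 d⁻¹

k_a(T₂) = k_a(T₁) · θ^(T₂−T₁) = 1.60 × 1.024^(7.48−20.0)
= 1.60 × 1.024^-12.5 = 1.60 × 0.7431 = 1.189 d⁻¹.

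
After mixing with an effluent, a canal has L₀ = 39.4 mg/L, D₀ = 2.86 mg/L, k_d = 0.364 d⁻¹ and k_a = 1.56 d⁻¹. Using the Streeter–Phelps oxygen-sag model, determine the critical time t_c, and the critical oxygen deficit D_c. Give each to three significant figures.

t_c ≈ 0.989 d; D_c ≈ 6.41 mg/L

With k_a/k_d = 4.286 and 1 − D₀(k_a−k_d)/(k_d L₀) = 0.7615,
t_c = ln(4.286 × 0.7615) / (1.56 − 0.364) = ln(3.264) / 1.196 = 1.183/1.196 = 0.9890 d.
L(t_c) = L₀ e^(−k_d t_c) = 39.4 × 0.6977 = 27.49 mg/L, and at the critical point k_a D_c = k_d L, so D_c = (0.364/1.56) × 27.49 = 6.414 mg/L.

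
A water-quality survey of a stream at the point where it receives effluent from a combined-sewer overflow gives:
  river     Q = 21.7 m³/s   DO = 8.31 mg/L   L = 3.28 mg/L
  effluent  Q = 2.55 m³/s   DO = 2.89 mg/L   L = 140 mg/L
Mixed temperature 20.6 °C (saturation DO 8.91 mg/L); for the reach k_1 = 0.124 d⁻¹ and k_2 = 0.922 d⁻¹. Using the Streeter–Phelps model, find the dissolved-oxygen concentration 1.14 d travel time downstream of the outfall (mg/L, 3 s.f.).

DO ≈ 7.08 mg/L

Mixed DO = (21.7×8.31 + 2.55×2.89)/(21.7+2.55) = 187.7/24.25 = 7.740 mg/L.
Mixed L₀ = (21.7×3.28 + 2.55×140)/(24.25) = 428.2/24.25 = 17.66 mg/L.
Initial deficit D₀ = C_s − DO₀ = 8.91 − 7.740 = 1.170 mg/L.
D(1.14) = [0.124×17.66/(0.922−0.124)](e^(−0.124×1.14) − e^(−0.922×1.14)) + 1.170 e^(−0.922×1.14)
= 2.744 × (0.8682 − 0.3496) + 1.170 × 0.3496 = 1.832 mg/L.
DO = 8.91 − 1.832 = 7.078 mg/L.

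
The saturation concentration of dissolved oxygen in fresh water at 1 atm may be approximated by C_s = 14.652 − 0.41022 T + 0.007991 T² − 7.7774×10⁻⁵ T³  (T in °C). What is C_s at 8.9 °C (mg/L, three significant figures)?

C_s = 14.652 − 0.41022×8.9 + 0.007991×8.9² − 7.7774×10⁻⁵×8.9³ = 11.58 mg/L.

C_s ≈ 11.6 mg/L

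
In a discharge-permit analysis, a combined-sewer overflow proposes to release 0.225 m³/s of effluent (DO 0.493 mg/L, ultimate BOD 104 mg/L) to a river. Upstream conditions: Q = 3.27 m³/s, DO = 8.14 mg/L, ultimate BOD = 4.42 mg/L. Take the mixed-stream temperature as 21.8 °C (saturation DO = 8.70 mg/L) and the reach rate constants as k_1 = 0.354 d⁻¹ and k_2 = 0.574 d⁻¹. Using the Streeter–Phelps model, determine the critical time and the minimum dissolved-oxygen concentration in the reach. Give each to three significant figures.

Mixed DO = (3.27×8.14 + 0.225×0.493)/(3.27+0.225) = 26.73/3.495 = 7.648 mg/L.
Mixed L₀ = (3.27×4.42 + 0.225×104)/(3.495) = 37.85/3.495 = 10.83 mg/L.
Initial deficit D₀ = C_s − DO₀ = 8.70 − 7.648 = 1.052 mg/L.
t_c = (1/0.2200) ln[(0.574/0.354)(1 − 1.052×0.2200/(0.354×10.83))] = 4.545 × ln(1.524) = 1.914 d.
D_c = (0.354/0.574) × 10.83 × e^(−0.354×1.914) = 0.6167 × 10.83 × 0.5079 = 3.392 mg/L.
Minimum DO = 8.70 − 3.392 = 5.308 mg/L.

t_c ≈ 1.91 d; minimum DO ≈ 5.31 mg/L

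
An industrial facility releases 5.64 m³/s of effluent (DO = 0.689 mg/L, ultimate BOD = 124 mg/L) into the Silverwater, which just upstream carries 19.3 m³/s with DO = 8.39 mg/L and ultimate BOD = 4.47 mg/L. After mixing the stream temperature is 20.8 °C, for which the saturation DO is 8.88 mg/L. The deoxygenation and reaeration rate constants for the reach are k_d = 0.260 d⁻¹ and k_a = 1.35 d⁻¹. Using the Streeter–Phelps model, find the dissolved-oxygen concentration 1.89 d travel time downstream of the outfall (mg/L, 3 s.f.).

DO ≈ 4.70 mg/L

Mixed DO = (19.3×8.39 + 5.64×0.689)/(19.3+5.64) = 165.8/24.94 = 6.648 mg/L.
Mixed L₀ = (19.3×4.47 + 5.64×124)/(24.94) = 785.6/24.94 = 31.50 mg/L.
Initial deficit D₀ = C_s − DO₀ = 8.88 − 6.648 = 2.232 mg/L.
D(1.89) = [0.260×31.50/(1.35−0.260)](e^(−0.260×1.89) − e^(−1.35×1.89)) + 2.232 e^(−1.35×1.89)
= 7.514 × (0.6118 − 0.07796) + 2.232 × 0.07796 = 4.185 mg/L.
DO = 8.88 − 4.185 = 4.695 mg/L.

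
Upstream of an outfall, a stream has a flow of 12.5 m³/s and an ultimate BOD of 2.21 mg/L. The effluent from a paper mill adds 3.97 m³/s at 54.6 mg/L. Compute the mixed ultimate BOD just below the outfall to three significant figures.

Flow-weighted mixing: C = (Q_r C_r + Q_w C_w)/(Q_r + Q_w)
= (12.5×2.21 + 3.97×54.6)/(12.5 + 3.97) = 244.4/16.47 = 14.84 mg/L.

14.8 mg/L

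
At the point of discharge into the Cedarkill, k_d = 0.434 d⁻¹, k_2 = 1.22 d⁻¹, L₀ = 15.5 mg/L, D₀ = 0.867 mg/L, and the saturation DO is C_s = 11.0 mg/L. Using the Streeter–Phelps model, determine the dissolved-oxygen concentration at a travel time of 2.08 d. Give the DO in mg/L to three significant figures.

DO ≈ 8.14 mg/L

k_d L₀/(k_2−k_d) = 0.434×15.5/(1.22−0.434) = 6.727/0.7860 = 8.559 mg/L.
e^(−k_d t) = e^(−0.434×2.080) = 0.4055; e^(−k_2 t) = e^(−1.22×2.080) = 0.07906.
D = 8.559 × (0.4055 − 0.07906) + 0.867 × 0.07906 = 2.794 + 0.06854 = 2.862 mg/L.
DO = C_s − D = 11.0 − 2.862 = 8.138 mg/L.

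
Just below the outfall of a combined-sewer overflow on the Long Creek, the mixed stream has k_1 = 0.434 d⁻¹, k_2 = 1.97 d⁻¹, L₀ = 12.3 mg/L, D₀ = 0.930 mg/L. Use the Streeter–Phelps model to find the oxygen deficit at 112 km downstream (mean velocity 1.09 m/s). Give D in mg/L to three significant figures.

Travel time t = x/v = 112 km / (1.09 m/s) = 112000 m / 1.09 m/s = 102800 s = 1.189 d.
k_1 L₀/(k_2−k_1) = 0.434×12.3/(1.97−0.434) = 5.338/1.536 = 3.475 mg/L.
e^(−k_1 t) = e^(−0.434×1.189) = 0.5968; e^(−k_2 t) = e^(−1.97×1.189) = 0.09605.
D = 3.475 × (0.5968 − 0.09605) + 0.930 × 0.09605 = 1.740 + 0.08933 = 1.830 mg/L.

D ≈ 1.83 mg/L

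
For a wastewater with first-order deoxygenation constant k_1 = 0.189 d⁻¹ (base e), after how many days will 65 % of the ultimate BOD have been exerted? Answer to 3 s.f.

y/L₀ = 1 − e^(−k_1 t) = 0.65 ⇒ e^(−k_1 t) = 0.350
t = −ln(0.350) / 0.189 = 1.050 / 0.189 = 5.555 d.

t ≈ 5.55 d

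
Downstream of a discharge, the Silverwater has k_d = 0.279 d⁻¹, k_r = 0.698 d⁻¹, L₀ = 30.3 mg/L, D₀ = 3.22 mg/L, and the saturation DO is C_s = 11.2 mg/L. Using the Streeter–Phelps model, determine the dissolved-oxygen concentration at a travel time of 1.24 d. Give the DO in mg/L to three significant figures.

DO ≈ 4.06 mg/L

k_d L₀/(k_r−k_d) = 0.279×30.3/(0.698−0.279) = 8.454/0.4190 = 20.18 mg/L.
e^(−k_d t) = e^(−0.279×1.240) = 0.7075; e^(−k_r t) = e^(−0.698×1.240) = 0.4208.
D = 20.18 × (0.7075 − 0.4208) + 3.22 × 0.4208 = 5.785 + 1.355 = 7.140 mg/L.
DO = C_s − D = 11.2 − 7.140 = 4.060 mg/L.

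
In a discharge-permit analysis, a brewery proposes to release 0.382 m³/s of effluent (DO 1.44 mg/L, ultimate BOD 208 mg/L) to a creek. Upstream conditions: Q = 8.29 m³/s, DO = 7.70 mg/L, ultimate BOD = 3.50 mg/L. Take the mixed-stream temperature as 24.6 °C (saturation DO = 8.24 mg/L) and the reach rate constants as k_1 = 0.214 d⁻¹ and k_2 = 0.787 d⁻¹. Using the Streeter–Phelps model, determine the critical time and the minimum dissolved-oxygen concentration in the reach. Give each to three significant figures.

t_c ≈ 1.94 d; minimum DO ≈ 5.99 mg/L

Mixed DO = (8.29×7.70 + 0.382×1.44)/(8.29+0.382) = 64.38/8.672 = 7.424 mg/L.
Mixed L₀ = (8.29×3.50 + 0.382×208)/(8.672) = 108.5/8.672 = 12.51 mg/L.
Initial deficit D₀ = C_s − DO₀ = 8.24 − 7.424 = 0.8158 mg/L.
t_c = (1/0.5730) ln[(0.787/0.214)(1 − 0.8158×0.5730/(0.214×12.51))] = 1.745 × ln(3.035) = 1.938 d.
D_c = (0.214/0.787) × 12.51 × e^(−0.214×1.938) = 0.2719 × 12.51 × 0.6606 = 2.247 mg/L.
Minimum DO = 8.24 − 2.247 = 5.993 mg/L.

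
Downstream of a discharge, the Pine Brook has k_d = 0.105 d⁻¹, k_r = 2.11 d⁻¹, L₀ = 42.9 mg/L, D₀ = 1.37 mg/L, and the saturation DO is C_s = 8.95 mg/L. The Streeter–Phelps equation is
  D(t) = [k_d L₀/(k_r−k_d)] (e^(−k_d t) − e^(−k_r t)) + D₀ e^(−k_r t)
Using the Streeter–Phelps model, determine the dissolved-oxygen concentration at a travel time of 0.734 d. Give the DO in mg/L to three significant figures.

k_d L₀/(k_r−k_d) = 0.105×42.9/(2.11−0.105) = 4.504/2.005 = 2.247 mg/L.
e^(−k_d t) = e^(−0.105×0.7340) = 0.9258; e^(−k_r t) = e^(−2.11×0.7340) = 0.2125.
D = 2.247 × (0.9258 − 0.2125) + 1.37 × 0.2125 = 1.603 + 0.2911 = 1.894 mg/L.
DO = C_s − D = 8.95 − 1.894 = 7.056 mg/L.

DO ≈ 7.06 mg/L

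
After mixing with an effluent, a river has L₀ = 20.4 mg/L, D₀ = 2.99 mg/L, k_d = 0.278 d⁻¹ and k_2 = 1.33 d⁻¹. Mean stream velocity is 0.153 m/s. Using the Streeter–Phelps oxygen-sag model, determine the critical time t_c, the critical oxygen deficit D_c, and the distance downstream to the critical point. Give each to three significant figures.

t_c ≈ 0.719 d; D_c ≈ 3.49 mg/L; x_c ≈ 9.51 km

At the critical point dD/dt = 0, so k_d L₀ e^(−k_d t) = k_2 D. Substituting D(t) from the Streeter–Phelps equation and solving for t gives
t_c = ln[(k_2/k_d)(1 − D₀(k_2−k_d)/(k_d L₀))] / (k_2−k_d).
Here k_2−k_d = 1.052 d⁻¹ and 1 − D₀(k_2−k_d)/(k_d L₀) = 1 − 2.99×1.052/(0.278×20.4) = 0.4454, so
t_c = ln(4.784 × 0.4454) / 1.052 = 0.7564 / 1.052 = 0.7190 d.
L(t_c) = L₀ e^(−k_d t_c) = 20.4 × 0.8188 = 16.70 mg/L, and at the critical point k_2 D_c = k_d L, so D_c = (0.278/1.33) × 16.70 = 3.491 mg/L.
x_c = v t_c = 0.153 m/s × 0.7190 d × 86400 s/d = 9505 m ≈ 9.51 km.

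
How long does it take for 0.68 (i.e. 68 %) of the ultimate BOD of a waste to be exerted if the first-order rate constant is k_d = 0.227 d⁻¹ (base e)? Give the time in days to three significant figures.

t ≈ 5.02 d

y/L₀ = 1 − e^(−k_d t) = 0.68 ⇒ e^(−k_d t) = 0.320
t = −ln(0.320) / 0.227 = 1.139 / 0.227 = 5.020 d.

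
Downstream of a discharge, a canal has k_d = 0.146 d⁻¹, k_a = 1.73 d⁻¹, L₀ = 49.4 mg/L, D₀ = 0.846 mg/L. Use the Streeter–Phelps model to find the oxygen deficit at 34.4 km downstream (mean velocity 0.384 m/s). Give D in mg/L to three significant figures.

Travel time t = x/v = 34.4 km / (0.384 m/s) = 34400 m / 0.384 m/s = 89580 s = 1.037 d.
k_d L₀/(k_a−k_d) = 0.146×49.4/(1.73−0.146) = 7.212/1.584 = 4.553 mg/L.
e^(−k_d t) = e^(−0.146×1.037) = 0.8595; e^(−k_a t) = e^(−1.73×1.037) = 0.1663.
D = 4.553 × (0.8595 − 0.1663) + 0.846 × 0.1663 = 3.156 + 0.1407 = 3.297 mg/L.

D ≈ 3.30 mg/L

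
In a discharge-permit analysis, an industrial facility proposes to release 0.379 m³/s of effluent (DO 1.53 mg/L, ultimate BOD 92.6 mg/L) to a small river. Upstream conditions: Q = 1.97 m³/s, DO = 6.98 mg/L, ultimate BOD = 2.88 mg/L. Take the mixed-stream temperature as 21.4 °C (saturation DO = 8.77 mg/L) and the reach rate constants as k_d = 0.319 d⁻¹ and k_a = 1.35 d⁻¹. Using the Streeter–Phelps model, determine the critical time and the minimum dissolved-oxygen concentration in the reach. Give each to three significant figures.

t_c ≈ 0.733 d; minimum DO ≈ 5.52 mg/L

Mixed DO = (1.97×6.98 + 0.379×1.53)/(1.97+0.379) = 14.33/2.349 = 6.101 mg/L.
Mixed L₀ = (1.97×2.88 + 0.379×92.6)/(2.349) = 40.77/2.349 = 17.36 mg/L.
Initial deficit D₀ = C_s − DO₀ = 8.77 − 6.101 = 2.669 mg/L.
t_c = (1/1.031) ln[(1.35/0.319)(1 − 2.669×1.031/(0.319×17.36))] = 0.9699 × ln(2.128) = 0.7326 d.
D_c = (0.319/1.35) × 17.36 × e^(−0.319×0.7326) = 0.2363 × 17.36 × 0.7916 = 3.246 mg/L.
Minimum DO = 8.77 − 3.246 = 5.524 mg/L.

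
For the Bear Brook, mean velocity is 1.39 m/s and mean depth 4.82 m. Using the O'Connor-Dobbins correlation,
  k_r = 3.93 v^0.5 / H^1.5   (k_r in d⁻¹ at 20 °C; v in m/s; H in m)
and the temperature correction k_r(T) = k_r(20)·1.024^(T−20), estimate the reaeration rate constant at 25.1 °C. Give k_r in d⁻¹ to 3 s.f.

k_r(20) = 3.93 × 1.39^0.5 / 4.82^1.5 = 3.93 × 1.179 / 10.58 = 0.4379 d⁻¹.
k_r(25.1) = 0.4379 × 1.024^(25.1−20) = 0.4379 × 1.129 = 0.4942 d⁻¹.

k_r ≈ 0.494 d⁻¹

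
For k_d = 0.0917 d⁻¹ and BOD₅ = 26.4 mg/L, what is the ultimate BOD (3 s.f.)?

L₀ ≈ 71.8 mg/L

BOD₅ = L₀(1 − e^(−5k_d)) ⇒ L₀ = BOD₅ / (1 − e^(−5×0.0917))
= 26.4 / (1 − 0.6322) = 26.4 / 0.3678 = 71.78 mg/L.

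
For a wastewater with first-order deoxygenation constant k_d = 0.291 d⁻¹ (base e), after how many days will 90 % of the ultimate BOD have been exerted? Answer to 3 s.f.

t ≈ 7.91 d

y/L₀ = 1 − e^(−k_d t) = 0.90 ⇒ e^(−k_d t) = 0.100
t = −ln(0.100) / 0.291 = 2.303 / 0.291 = 7.913 d.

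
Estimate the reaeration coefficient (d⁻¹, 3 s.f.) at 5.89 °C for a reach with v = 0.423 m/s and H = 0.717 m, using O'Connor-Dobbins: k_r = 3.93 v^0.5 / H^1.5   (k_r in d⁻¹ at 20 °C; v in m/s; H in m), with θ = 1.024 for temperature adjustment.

k_r ≈ 3.01 d⁻¹

k_r(20) = 3.93 × 0.423^0.5 / 0.717^1.5 = 3.93 × 0.6504 / 0.6071 = 4.210 d⁻¹.
k_r(5.89) = 4.210 × 1.024^(5.89−20) = 4.210 × 0.7156 = 3.013 d⁻¹.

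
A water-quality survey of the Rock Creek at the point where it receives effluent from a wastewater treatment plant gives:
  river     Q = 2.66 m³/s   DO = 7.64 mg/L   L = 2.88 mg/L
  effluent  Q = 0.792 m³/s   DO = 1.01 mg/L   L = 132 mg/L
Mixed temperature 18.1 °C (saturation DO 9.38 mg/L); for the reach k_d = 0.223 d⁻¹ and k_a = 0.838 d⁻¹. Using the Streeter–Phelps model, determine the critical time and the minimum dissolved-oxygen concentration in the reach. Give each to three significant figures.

Mixed DO = (2.66×7.64 + 0.792×1.01)/(2.66+0.792) = 21.12/3.452 = 6.119 mg/L.
Mixed L₀ = (2.66×2.88 + 0.792×132)/(3.452) = 112.2/3.452 = 32.50 mg/L.
Initial deficit D₀ = C_s − DO₀ = 9.38 − 6.119 = 3.261 mg/L.
t_c = (1/0.6150) ln[(0.838/0.223)(1 − 3.261×0.6150/(0.223×32.50))] = 1.626 × ln(2.718) = 1.626 d.
D_c = (0.223/0.838) × 32.50 × e^(−0.223×1.626) = 0.2661 × 32.50 × 0.6959 = 6.019 mg/L.
Minimum DO = 9.38 − 6.019 = 3.361 mg/L.

t_c ≈ 1.63 d; minimum DO ≈ 3.36 mg/L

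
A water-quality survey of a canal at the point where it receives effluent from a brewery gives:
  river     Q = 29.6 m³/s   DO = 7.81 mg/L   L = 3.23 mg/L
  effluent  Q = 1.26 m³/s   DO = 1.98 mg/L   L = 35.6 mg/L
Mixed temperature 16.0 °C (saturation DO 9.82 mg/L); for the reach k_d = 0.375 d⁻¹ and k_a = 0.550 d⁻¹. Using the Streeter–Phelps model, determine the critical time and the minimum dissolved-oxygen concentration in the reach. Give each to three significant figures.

Mixed DO = (29.6×7.81 + 1.26×1.98)/(29.6+1.26) = 233.7/30.86 = 7.572 mg/L.
Mixed L₀ = (29.6×3.23 + 1.26×35.6)/(30.86) = 140.5/30.86 = 4.552 mg/L.
Initial deficit D₀ = C_s − DO₀ = 9.82 − 7.572 = 2.248 mg/L.
t_c = (1/0.1750) ln[(0.550/0.375)(1 − 2.248×0.1750/(0.375×4.552))] = 5.714 × ln(1.129) = 0.6914 d.
D_c = (0.375/0.550) × 4.552 × e^(−0.375×0.6914) = 0.6818 × 4.552 × 0.7716 = 2.395 mg/L.
Minimum DO = 9.82 − 2.395 = 7.425 mg/L.

t_c ≈ 0.691 d; minimum DO ≈ 7.43 mg/L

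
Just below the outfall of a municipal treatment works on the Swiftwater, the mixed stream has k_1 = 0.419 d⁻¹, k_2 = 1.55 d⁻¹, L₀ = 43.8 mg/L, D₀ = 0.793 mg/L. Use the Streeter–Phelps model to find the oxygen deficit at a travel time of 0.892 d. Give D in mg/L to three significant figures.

k_1 L₀/(k_2−k_1) = 0.419×43.8/(1.55−0.419) = 18.35/1.131 = 16.23 mg/L.
e^(−k_1 t) = e^(−0.419×0.8920) = 0.6882; e^(−k_2 t) = e^(−1.55×0.8920) = 0.2509.
D = 16.23 × (0.6882 − 0.2509) + 0.793 × 0.2509 = 7.095 + 0.1990 = 7.294 mg/L.

D ≈ 7.29 mg/L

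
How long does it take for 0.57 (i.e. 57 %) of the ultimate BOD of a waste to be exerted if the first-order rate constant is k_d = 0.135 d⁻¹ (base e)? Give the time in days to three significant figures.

y/L₀ = 1 − e^(−k_d t) = 0.57 ⇒ e^(−k_d t) = 0.430
t = −ln(0.430) / 0.135 = 0.8440 / 0.135 = 6.252 d.

t ≈ 6.25 d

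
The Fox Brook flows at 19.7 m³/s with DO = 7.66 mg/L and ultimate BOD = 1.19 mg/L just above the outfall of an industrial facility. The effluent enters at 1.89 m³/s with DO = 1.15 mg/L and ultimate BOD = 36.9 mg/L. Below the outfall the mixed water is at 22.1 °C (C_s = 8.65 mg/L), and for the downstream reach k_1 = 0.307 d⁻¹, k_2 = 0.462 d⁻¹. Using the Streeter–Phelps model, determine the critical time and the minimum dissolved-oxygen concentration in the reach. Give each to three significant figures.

Mixed DO = (19.7×7.66 + 1.89×1.15)/(19.7+1.89) = 153.1/21.59 = 7.090 mg/L.
Mixed L₀ = (19.7×1.19 + 1.89×36.9)/(21.59) = 93.18/21.59 = 4.316 mg/L.
Initial deficit D₀ = C_s − DO₀ = 8.65 − 7.090 = 1.560 mg/L.
t_c = (1/0.1550) ln[(0.462/0.307)(1 − 1.560×0.1550/(0.307×4.316))] = 6.452 × ln(1.230) = 1.337 d.
D_c = (0.307/0.462) × 4.316 × e^(−0.307×1.337) = 0.6645 × 4.316 × 0.6633 = 1.902 mg/L.
Minimum DO = 8.65 − 1.902 = 6.748 mg/L.

t_c ≈ 1.34 d; minimum DO ≈ 6.75 mg/L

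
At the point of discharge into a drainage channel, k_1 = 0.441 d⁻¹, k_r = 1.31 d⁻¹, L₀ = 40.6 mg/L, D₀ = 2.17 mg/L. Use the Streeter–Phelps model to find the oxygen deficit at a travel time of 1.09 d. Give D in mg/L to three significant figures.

D ≈ 8.32 mg/L

k_1 L₀/(k_r−k_1) = 0.441×40.6/(1.31−0.441) = 17.90/0.8690 = 20.60 mg/L.
e^(−k_1 t) = e^(−0.441×1.090) = 0.6184; e^(−k_r t) = e^(−1.31×1.090) = 0.2398.
D = 20.60 × (0.6184 − 0.2398) + 2.17 × 0.2398 = 7.799 + 0.5204 = 8.320 mg/L.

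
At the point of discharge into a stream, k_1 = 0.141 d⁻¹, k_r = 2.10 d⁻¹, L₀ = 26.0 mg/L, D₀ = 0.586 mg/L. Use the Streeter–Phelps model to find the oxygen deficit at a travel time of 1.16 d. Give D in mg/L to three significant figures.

D ≈ 1.48 mg/L

k_1 L₀/(k_r−k_1) = 0.141×26.0/(2.10−0.141) = 3.666/1.959 = 1.871 mg/L.
e^(−k_1 t) = e^(−0.141×1.160) = 0.8491; e^(−k_r t) = e^(−2.10×1.160) = 0.08751.
D = 1.871 × (0.8491 − 0.08751) + 0.586 × 0.08751 = 1.425 + 0.05128 = 1.477 mg/L.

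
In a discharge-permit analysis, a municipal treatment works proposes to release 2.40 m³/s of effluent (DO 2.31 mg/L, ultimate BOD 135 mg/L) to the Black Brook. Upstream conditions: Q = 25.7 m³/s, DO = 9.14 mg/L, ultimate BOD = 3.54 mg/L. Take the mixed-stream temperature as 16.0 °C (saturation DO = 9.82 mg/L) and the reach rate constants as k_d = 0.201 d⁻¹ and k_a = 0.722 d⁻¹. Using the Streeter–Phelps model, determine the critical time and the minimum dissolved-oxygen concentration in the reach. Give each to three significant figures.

t_c ≈ 1.97 d; minimum DO ≈ 7.05 mg/L

Mixed DO = (25.7×9.14 + 2.40×2.31)/(25.7+2.40) = 240.4/28.10 = 8.557 mg/L.
Mixed L₀ = (25.7×3.54 + 2.40×135)/(28.10) = 415.0/28.10 = 14.77 mg/L.
Initial deficit D₀ = C_s − DO₀ = 9.82 − 8.557 = 1.263 mg/L.
t_c = (1/0.5210) ln[(0.722/0.201)(1 − 1.263×0.5210/(0.201×14.77))] = 1.919 × ln(2.796) = 1.973 d.
D_c = (0.201/0.722) × 14.77 × e^(−0.201×1.973) = 0.2784 × 14.77 × 0.6726 = 2.765 mg/L.
Minimum DO = 9.82 − 2.765 = 7.055 mg/L.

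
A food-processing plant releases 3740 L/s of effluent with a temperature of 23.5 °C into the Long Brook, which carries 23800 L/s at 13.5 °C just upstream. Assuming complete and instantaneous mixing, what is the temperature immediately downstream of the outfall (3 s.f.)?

14.9 °C

Flow-weighted mixing: C = (Q_r C_r + Q_w C_w)/(Q_r + Q_w)
= (23800×13.5 + 3740×23.5)/(23800 + 3740) = 409200/27540 = 14.86 °C.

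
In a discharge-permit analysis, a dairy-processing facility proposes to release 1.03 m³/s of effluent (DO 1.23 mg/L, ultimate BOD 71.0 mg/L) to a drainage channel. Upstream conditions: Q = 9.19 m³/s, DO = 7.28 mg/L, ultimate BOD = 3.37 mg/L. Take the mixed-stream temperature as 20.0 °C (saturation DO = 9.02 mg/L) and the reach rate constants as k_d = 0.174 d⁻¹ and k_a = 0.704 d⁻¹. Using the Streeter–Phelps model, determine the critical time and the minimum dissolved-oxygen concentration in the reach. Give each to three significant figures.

Mixed DO = (9.19×7.28 + 1.03×1.23)/(9.19+1.03) = 68.17/10.22 = 6.670 mg/L.
Mixed L₀ = (9.19×3.37 + 1.03×71.0)/(10.22) = 104.1/10.22 = 10.19 mg/L.
Initial deficit D₀ = C_s − DO₀ = 9.02 − 6.670 = 2.350 mg/L.
t_c = (1/0.5300) ln[(0.704/0.174)(1 − 2.350×0.5300/(0.174×10.19))] = 1.887 × ln(1.203) = 0.3488 d.
D_c = (0.174/0.704) × 10.19 × e^(−0.174×0.3488) = 0.2472 × 10.19 × 0.9411 = 2.369 mg/L.
Minimum DO = 9.02 − 2.369 = 6.651 mg/L.

t_c ≈ 0.349 d; minimum DO ≈ 6.65 mg/L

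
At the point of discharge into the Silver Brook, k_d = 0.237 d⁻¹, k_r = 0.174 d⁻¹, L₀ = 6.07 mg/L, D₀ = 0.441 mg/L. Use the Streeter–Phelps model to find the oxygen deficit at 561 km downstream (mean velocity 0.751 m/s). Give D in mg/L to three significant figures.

Travel time t = x/v = 561 km / (0.751 m/s) = 561000 m / 0.751 m/s = 747000 s = 8.646 d.
k_d L₀/(k_r−k_d) = 0.237×6.07/(0.174−0.237) = 1.439/-0.06300 = -22.83 mg/L.
e^(−k_d t) = e^(−0.237×8.646) = 0.1289; e^(−k_r t) = e^(−0.174×8.646) = 0.2222.
D = -22.83 × (0.1289 − 0.2222) + 0.441 × 0.2222 = 2.130 + 0.09797 = 2.228 mg/L.

D ≈ 2.23 mg/L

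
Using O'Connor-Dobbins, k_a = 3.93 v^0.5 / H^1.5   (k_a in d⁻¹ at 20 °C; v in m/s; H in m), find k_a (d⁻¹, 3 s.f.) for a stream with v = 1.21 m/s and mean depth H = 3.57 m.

k_a = 3.93 × 1.21^0.5 / 3.57^1.5 = 3.93 × 1.100 / 6.745 = 0.6409 d⁻¹.

k_a ≈ 0.641 d⁻¹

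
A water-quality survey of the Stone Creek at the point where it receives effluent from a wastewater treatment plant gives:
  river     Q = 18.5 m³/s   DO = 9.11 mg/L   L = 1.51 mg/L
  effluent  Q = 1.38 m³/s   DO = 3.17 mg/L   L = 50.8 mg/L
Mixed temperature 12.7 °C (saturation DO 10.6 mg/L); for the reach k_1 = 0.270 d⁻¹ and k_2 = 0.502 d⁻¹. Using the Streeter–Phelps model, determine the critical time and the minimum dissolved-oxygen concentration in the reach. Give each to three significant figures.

Mixed DO = (18.5×9.11 + 1.38×3.17)/(18.5+1.38) = 172.9/19.88 = 8.698 mg/L.
Mixed L₀ = (18.5×1.51 + 1.38×50.8)/(19.88) = 98.04/19.88 = 4.932 mg/L.
Initial deficit D₀ = C_s − DO₀ = 10.6 − 8.698 = 1.902 mg/L.
t_c = (1/0.2320) ln[(0.502/0.270)(1 − 1.902×0.2320/(0.270×4.932))] = 4.310 × ln(1.243) = 0.9376 d.
D_c = (0.270/0.502) × 4.932 × e^(−0.270×0.9376) = 0.5378 × 4.932 × 0.7764 = 2.059 mg/L.
Minimum DO = 10.6 − 2.059 = 8.541 mg/L.

t_c ≈ 0.938 d; minimum DO ≈ 8.54 mg/L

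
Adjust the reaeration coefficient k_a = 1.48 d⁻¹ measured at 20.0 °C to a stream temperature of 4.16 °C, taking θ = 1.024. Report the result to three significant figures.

k_a(T₂) = k_a(T₁) · θ^(T₂−T₁) = 1.48 × 1.024^(4.16−20.0)
= 1.48 × 1.024^-15.8 = 1.48 × 0.6868 = 1.017 d⁻¹.

k_a ≈ 1.02 d⁻¹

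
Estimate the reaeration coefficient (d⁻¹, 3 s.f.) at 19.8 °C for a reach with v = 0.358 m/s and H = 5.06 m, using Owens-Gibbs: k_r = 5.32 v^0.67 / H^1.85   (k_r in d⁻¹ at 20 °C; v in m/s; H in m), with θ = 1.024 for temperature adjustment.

k_r ≈ 0.133 d⁻¹

k_r(20) = 5.32 × 0.358^0.67 / 5.06^1.85 = 5.32 × 0.5025 / 20.08 = 0.1331 d⁻¹.
k_r(19.8) = 0.1331 × 1.024^(19.8−20) = 0.1331 × 0.9953 = 0.1325 d⁻¹.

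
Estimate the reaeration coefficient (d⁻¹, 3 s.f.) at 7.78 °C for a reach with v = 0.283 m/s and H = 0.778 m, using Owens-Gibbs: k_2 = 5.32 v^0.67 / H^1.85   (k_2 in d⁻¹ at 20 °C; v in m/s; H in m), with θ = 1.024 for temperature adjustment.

k_2 ≈ 2.72 d⁻¹

k_2(20) = 5.32 × 0.283^0.67 / 0.778^1.85 = 5.32 × 0.4292 / 0.6285 = 3.633 d⁻¹.
k_2(7.78) = 3.633 × 1.024^(7.78−20) = 3.633 × 0.7484 = 2.719 d⁻¹.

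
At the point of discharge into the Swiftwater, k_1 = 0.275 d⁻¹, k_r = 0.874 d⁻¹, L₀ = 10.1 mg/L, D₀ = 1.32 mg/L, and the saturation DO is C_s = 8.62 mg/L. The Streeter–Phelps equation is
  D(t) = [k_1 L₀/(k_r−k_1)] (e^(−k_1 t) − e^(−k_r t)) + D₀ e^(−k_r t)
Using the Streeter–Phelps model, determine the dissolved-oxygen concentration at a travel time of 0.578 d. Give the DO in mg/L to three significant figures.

DO ≈ 6.67 mg/L

k_1 L₀/(k_r−k_1) = 0.275×10.1/(0.874−0.275) = 2.778/0.5990 = 4.637 mg/L.
e^(−k_1 t) = e^(−0.275×0.5780) = 0.8530; e^(−k_r t) = e^(−0.874×0.5780) = 0.6034.
D = 4.637 × (0.8530 − 0.6034) + 1.32 × 0.6034 = 1.158 + 0.7965 = 1.954 mg/L.
DO = C_s − D = 8.62 − 1.954 = 6.666 mg/L.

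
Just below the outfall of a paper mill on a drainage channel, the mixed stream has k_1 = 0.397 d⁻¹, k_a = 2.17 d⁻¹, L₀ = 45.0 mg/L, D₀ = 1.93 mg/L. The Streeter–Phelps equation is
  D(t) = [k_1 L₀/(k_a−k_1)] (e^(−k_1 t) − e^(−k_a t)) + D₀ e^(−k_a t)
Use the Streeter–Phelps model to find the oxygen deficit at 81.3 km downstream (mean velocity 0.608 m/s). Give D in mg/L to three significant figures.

Travel time t = x/v = 81.3 km / (0.608 m/s) = 81300 m / 0.608 m/s = 133700 s = 1.548 d.
k_1 L₀/(k_a−k_1) = 0.397×45.0/(2.17−0.397) = 17.87/1.773 = 10.08 mg/L.
e^(−k_1 t) = e^(−0.397×1.548) = 0.5410; e^(−k_a t) = e^(−2.17×1.548) = 0.03479.
D = 10.08 × (0.5410 − 0.03479) + 1.93 × 0.03479 = 5.100 + 0.06715 = 5.167 mg/L.

D ≈ 5.17 mg/L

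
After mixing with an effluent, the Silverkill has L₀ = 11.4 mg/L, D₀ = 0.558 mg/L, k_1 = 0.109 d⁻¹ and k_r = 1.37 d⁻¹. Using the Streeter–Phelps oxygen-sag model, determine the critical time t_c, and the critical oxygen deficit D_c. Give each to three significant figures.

t_c ≈ 1.34 d; D_c ≈ 0.783 mg/L

With k_r/k_1 = 12.57 and 1 − D₀(k_r−k_1)/(k_1 L₀) = 0.4337,
t_c = ln(12.57 × 0.4337) / (1.37 − 0.109) = ln(5.452) / 1.261 = 1.696/1.261 = 1.345 d.
D_c = (k_1/k_r) L₀ e^(−k_1 t_c) = (0.109/1.37) × 11.4 × e^(−0.109×1.345) = 0.07956 × 11.4 × 0.8636 = 0.7833 mg/L.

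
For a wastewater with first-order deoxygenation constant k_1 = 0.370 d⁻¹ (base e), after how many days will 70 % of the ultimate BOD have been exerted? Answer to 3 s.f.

t ≈ 3.25 d

y/L₀ = 1 − e^(−k_1 t) = 0.70 ⇒ e^(−k_1 t) = 0.300
t = −ln(0.300) / 0.370 = 1.204 / 0.370 = 3.254 d.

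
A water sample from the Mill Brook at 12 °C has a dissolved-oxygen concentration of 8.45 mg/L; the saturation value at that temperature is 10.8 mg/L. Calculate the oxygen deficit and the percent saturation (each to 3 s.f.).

D = C_s − C = 10.8 − 8.45 = 2.35 mg/L.
% saturation = 8.45/10.8 × 100 = 78.2 %.

D ≈ 2.35 mg/L; 78.2 % saturation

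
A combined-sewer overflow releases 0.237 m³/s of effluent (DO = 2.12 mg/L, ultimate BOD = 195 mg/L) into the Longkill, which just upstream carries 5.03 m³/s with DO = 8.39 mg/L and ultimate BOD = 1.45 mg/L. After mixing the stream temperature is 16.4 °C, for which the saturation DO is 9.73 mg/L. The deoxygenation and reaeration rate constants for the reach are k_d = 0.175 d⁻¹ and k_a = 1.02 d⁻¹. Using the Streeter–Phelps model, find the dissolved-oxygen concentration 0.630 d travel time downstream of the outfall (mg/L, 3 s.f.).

Mixed DO = (5.03×8.39 + 0.237×2.12)/(5.03+0.237) = 42.70/5.267 = 8.108 mg/L.
Mixed L₀ = (5.03×1.45 + 0.237×195)/(5.267) = 53.51/5.267 = 10.16 mg/L.
Initial deficit D₀ = C_s − DO₀ = 9.73 − 8.108 = 1.622 mg/L.
D(0.630) = [0.175×10.16/(1.02−0.175)](e^(−0.175×0.630) − e^(−1.02×0.630)) + 1.622 e^(−1.02×0.630)
= 2.104 × (0.8956 − 0.5259) + 1.622 × 0.5259 = 1.631 mg/L.
DO = 9.73 − 1.631 = 8.099 mg/L.

DO ≈ 8.10 mg/L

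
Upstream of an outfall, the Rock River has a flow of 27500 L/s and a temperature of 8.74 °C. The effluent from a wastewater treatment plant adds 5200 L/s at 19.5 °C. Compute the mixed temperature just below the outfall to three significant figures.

Flow-weighted mixing: C = (Q_r C_r + Q_w C_w)/(Q_r + Q_w)
= (27500×8.74 + 5200×19.5)/(27500 + 5200) = 341800/32700 = 10.45 °C.

10.5 °C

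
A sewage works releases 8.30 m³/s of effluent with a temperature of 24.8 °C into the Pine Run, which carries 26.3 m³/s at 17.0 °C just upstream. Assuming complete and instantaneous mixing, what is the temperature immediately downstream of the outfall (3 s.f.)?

Flow-weighted mixing: C = (Q_r C_r + Q_w C_w)/(Q_r + Q_w)
= (26.3×17.0 + 8.30×24.8)/(26.3 + 8.30) = 652.9/34.60 = 18.87 °C.

18.9 °C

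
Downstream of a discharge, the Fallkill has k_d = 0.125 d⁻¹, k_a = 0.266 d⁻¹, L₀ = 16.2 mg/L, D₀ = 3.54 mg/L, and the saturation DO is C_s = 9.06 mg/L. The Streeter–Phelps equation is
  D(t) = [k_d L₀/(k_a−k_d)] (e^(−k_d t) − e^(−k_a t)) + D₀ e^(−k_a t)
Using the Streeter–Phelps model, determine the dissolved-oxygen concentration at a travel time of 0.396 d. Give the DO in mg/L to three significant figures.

k_d L₀/(k_a−k_d) = 0.125×16.2/(0.266−0.125) = 2.025/0.1410 = 14.36 mg/L.
e^(−k_d t) = e^(−0.125×0.3960) = 0.9517; e^(−k_a t) = e^(−0.266×0.3960) = 0.9000.
D = 14.36 × (0.9517 − 0.9000) + 3.54 × 0.9000 = 0.7423 + 3.186 = 3.928 mg/L.
DO = C_s − D = 9.06 − 3.928 = 5.132 mg/L.

DO ≈ 5.13 mg/L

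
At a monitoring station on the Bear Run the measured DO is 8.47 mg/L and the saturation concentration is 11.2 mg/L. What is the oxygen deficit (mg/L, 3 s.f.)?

D = C_s − C = 11.2 − 8.47 = 2.73 mg/L.

D ≈ 2.73 mg/L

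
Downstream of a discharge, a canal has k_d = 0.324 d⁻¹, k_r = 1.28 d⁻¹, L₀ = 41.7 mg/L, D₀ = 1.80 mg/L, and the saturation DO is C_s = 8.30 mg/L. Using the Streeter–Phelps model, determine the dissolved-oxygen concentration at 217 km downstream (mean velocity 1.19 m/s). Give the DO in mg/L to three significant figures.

DO ≈ 2.00 mg/L

Travel time t = x/v = 217 km / (1.19 m/s) = 217000 m / 1.19 m/s = 182400 s = 2.111 d.
k_d L₀/(k_r−k_d) = 0.324×41.7/(1.28−0.324) = 13.51/0.9560 = 14.13 mg/L.
e^(−k_d t) = e^(−0.324×2.111) = 0.5047; e^(−k_r t) = e^(−1.28×2.111) = 0.06710.
D = 14.13 × (0.5047 − 0.06710) + 1.80 × 0.06710 = 6.184 + 0.1208 = 6.305 mg/L.
DO = C_s − D = 8.30 − 6.305 = 1.995 mg/L.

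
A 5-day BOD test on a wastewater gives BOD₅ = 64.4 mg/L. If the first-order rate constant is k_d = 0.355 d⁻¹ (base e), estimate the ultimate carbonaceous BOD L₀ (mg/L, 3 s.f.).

BOD₅ = L₀(1 − e^(−5k_d)) ⇒ L₀ = BOD₅ / (1 − e^(−5×0.355))
= 64.4 / (1 − 0.1695) = 64.4 / 0.8305 = 77.54 mg/L.

L₀ ≈ 77.5 mg/L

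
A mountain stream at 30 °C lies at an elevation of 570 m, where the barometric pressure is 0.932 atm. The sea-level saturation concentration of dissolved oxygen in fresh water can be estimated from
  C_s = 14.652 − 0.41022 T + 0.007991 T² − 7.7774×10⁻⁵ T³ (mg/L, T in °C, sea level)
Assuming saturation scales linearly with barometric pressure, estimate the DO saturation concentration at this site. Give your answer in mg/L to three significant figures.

At sea level: C_s = 14.652 − 0.41022×30 + 0.007991×30² − 7.7774×10⁻⁵×30³ = 7.437 mg/L.
Pressure correction: C_s' = 7.437 × 0.932 = 6.932 mg/L.

C_s ≈ 6.93 mg/L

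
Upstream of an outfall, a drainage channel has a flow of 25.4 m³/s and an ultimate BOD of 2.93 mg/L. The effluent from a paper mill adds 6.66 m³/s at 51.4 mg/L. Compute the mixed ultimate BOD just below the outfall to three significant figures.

13.0 mg/L

Flow-weighted mixing: C = (Q_r C_r + Q_w C_w)/(Q_r + Q_w)
= (25.4×2.93 + 6.66×51.4)/(25.4 + 6.66) = 416.7/32.06 = 13.00 mg/L.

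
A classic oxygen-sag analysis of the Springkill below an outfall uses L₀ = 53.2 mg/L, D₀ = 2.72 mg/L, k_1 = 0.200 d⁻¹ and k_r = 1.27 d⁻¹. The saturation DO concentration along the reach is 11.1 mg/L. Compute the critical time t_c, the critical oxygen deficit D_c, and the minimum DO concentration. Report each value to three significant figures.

t_c ≈ 1.43 d; D_c ≈ 6.30 mg/L; min DO ≈ 4.80 mg/L

t_c = [1/(k_r−k_1)] ln[(k_r/k_1)(1 − D₀(k_r−k_1)/(k_1 L₀))]
= [1/(1.27−0.200)] ln[(1.27/0.200)(1 − 2.72×1.070/(0.200×53.2))]
= (1/1.070) ln[6.350 × 0.7265] = 0.9346 × ln(4.613) = 0.9346 × 1.529 = 1.429 d.
D_c = (k_1/k_r) L₀ e^(−k_1 t_c) = (0.200/1.27) × 53.2 × e^(−0.200×1.429) = 0.1575 × 53.2 × 0.7514 = 6.295 mg/L.
Minimum DO = C_s − D_c = 11.1 − 6.295 = 4.805 mg/L.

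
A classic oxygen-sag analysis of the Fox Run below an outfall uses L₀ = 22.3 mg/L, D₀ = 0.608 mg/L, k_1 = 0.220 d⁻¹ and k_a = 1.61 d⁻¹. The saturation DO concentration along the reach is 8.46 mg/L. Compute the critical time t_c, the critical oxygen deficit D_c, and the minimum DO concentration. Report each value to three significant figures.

t_c ≈ 1.30 d; D_c ≈ 2.29 mg/L; min DO ≈ 6.17 mg/L

With k_a/k_1 = 7.318 and 1 − D₀(k_a−k_1)/(k_1 L₀) = 0.8277,
t_c = ln(7.318 × 0.8277) / (1.61 − 0.220) = ln(6.058) / 1.390 = 1.801/1.390 = 1.296 d.
L(t_c) = L₀ e^(−k_1 t_c) = 22.3 × 0.7519 = 16.77 mg/L, and at the critical point k_a D_c = k_1 L, so D_c = (0.220/1.61) × 16.77 = 2.291 mg/L.
Minimum DO = C_s − D_c = 8.46 − 2.291 = 6.169 mg/L.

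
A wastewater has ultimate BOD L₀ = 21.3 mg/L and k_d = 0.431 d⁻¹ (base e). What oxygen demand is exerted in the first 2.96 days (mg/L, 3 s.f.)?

y ≈ 15.4 mg/L

y_t = L₀(1 − e^(−k_d t)) = 21.3 × (1 − e^(−0.431×2.96))
= 21.3 × (1 − 0.2792) = 21.3 × 0.7208 = 15.35 mg/L.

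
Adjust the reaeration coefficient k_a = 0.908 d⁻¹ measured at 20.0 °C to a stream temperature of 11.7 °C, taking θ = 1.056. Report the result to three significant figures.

k_a ≈ 0.578 d⁻¹

k_a(T₂) = k_a(T₁) · θ^(T₂−T₁) = 0.908 × 1.056^(11.7−20.0)
= 0.908 × 1.056^-8.30 = 0.908 × 0.6362 = 0.5777 d⁻¹.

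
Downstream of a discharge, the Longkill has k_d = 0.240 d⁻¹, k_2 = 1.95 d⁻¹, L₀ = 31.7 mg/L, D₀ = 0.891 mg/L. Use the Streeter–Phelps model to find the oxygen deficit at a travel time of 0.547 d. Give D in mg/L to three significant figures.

k_d L₀/(k_2−k_d) = 0.240×31.7/(1.95−0.240) = 7.608/1.710 = 4.449 mg/L.
e^(−k_d t) = e^(−0.240×0.5470) = 0.8770; e^(−k_2 t) = e^(−1.95×0.5470) = 0.3442.
D = 4.449 × (0.8770 − 0.3442) + 0.891 × 0.3442 = 2.371 + 0.3066 = 2.677 mg/L.

D ≈ 2.68 mg/L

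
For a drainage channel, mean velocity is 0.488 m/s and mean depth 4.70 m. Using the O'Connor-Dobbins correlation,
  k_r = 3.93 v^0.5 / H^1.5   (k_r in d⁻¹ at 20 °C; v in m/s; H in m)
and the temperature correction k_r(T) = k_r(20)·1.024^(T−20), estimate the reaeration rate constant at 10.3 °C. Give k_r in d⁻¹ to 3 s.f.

k_r(20) = 3.93 × 0.488^0.5 / 4.70^1.5 = 3.93 × 0.6986 / 10.19 = 0.2694 d⁻¹.
k_r(10.3) = 0.2694 × 1.024^(10.3−20) = 0.2694 × 0.7945 = 0.2141 d⁻¹.

k_r ≈ 0.214 d⁻¹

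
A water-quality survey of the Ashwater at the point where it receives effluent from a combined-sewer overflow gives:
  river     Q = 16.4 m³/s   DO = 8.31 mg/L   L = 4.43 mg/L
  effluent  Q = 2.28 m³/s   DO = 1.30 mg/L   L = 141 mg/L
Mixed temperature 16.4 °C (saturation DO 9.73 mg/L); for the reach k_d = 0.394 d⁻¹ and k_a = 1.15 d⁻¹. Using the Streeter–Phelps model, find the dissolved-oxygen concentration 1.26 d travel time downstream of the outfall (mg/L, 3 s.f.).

Mixed DO = (16.4×8.31 + 2.28×1.30)/(16.4+2.28) = 139.2/18.68 = 7.454 mg/L.
Mixed L₀ = (16.4×4.43 + 2.28×141)/(18.68) = 394.1/18.68 = 21.10 mg/L.
Initial deficit D₀ = C_s − DO₀ = 9.73 − 7.454 = 2.276 mg/L.
D(1.26) = [0.394×21.10/(1.15−0.394)](e^(−0.394×1.26) − e^(−1.15×1.26)) + 2.276 e^(−1.15×1.26)
= 11.00 × (0.6087 − 0.2348) + 2.276 × 0.2348 = 4.646 mg/L.
DO = 9.73 − 4.646 = 5.084 mg/L.

DO ≈ 5.08 mg/L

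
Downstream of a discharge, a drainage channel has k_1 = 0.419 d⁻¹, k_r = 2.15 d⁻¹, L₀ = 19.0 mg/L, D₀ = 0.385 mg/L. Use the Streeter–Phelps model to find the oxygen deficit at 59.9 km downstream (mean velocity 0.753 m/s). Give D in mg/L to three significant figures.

Travel time t = x/v = 59.9 km / (0.753 m/s) = 59900 m / 0.753 m/s = 79550 s = 0.9207 d.
k_1 L₀/(k_r−k_1) = 0.419×19.0/(2.15−0.419) = 7.961/1.731 = 4.599 mg/L.
e^(−k_1 t) = e^(−0.419×0.9207) = 0.6799; e^(−k_r t) = e^(−2.15×0.9207) = 0.1381.
D = 4.599 × (0.6799 − 0.1381) + 0.385 × 0.1381 = 2.492 + 0.05318 = 2.545 mg/L.

D ≈ 2.54 mg/L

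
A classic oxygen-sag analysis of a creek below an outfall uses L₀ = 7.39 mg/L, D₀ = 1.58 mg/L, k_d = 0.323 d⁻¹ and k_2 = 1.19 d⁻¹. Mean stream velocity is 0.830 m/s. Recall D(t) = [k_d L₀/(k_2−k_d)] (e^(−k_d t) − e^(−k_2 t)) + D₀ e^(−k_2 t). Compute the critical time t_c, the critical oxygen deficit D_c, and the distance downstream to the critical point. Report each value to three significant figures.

t_c = [1/(k_2−k_d)] ln[(k_2/k_d)(1 − D₀(k_2−k_d)/(k_d L₀))]
= [1/(1.19−0.323)] ln[(1.19/0.323)(1 − 1.58×0.8670/(0.323×7.39))]
= (1/0.8670) ln[3.684 × 0.4261] = 1.153 × ln(1.570) = 1.153 × 0.4510 = 0.5202 d.
D_c = (k_d/k_2) L₀ e^(−k_d t_c) = (0.323/1.19) × 7.39 × e^(−0.323×0.5202) = 0.2714 × 7.39 × 0.8453 = 1.696 mg/L.
x_c = v t_c = 0.830 m/s × 0.5202 d × 86400 s/d = 37300 m ≈ 37.3 km.

t_c ≈ 0.520 d; D_c ≈ 1.70 mg/L; x_c ≈ 37.3 km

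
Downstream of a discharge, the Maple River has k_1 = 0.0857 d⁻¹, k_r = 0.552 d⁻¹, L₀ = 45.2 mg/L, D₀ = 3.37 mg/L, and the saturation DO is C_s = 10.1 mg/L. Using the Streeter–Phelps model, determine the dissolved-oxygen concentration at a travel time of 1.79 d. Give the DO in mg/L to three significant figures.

DO ≈ 4.81 mg/L

k_1 L₀/(k_r−k_1) = 0.0857×45.2/(0.552−0.0857) = 3.874/0.4663 = 8.307 mg/L.
e^(−k_1 t) = e^(−0.0857×1.790) = 0.8578; e^(−k_r t) = e^(−0.552×1.790) = 0.3723.
D = 8.307 × (0.8578 − 0.3723) + 3.37 × 0.3723 = 4.033 + 1.255 = 5.288 mg/L.
DO = C_s − D = 10.1 − 5.288 = 4.812 mg/L.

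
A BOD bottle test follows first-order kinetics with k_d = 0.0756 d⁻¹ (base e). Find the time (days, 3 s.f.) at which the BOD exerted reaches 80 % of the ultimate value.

t ≈ 21.3 d

y/L₀ = 1 − e^(−k_d t) = 0.80 ⇒ e^(−k_d t) = 0.200
t = −ln(0.200) / 0.0756 = 1.609 / 0.0756 = 21.29 d.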